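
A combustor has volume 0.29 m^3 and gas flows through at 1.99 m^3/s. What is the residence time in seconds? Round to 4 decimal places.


tau = V / Q_flow
tau = 0.29 / 1.99 = 0.1457 s


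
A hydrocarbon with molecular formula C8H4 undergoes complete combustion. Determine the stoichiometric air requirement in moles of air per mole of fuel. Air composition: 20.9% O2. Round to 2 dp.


Balanced combustion: C8H4 + 9 O2 -> 8 CO2 + 2 H2O
O2 needed = C + H/4 = 8 + 4/4 = 9.00 moles
Air moles = O2 / 0.209 = 9.00 / 0.209 = 43.06 moles air


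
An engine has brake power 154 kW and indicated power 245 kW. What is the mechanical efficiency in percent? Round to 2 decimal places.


eta_mech = (BP / IP) * 100
Ratio = 154 / 245 = 0.6286
eta_mech = 0.6286 * 100 = 62.86%


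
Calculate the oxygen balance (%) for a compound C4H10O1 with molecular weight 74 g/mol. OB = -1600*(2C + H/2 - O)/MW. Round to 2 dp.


OB = -1600 * (2C + H/2 - O) / MW
Inner = 2*4 + 10/2 - 1 = 12.00
OB = -1600 * 12.00 / 74 = -259.46%


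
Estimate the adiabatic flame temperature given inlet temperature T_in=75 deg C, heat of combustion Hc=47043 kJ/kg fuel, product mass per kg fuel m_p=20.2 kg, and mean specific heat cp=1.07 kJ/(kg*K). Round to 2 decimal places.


T_ad = T_in + Hc / (m_p * cp)
Denominator = 20.2 * 1.07 = 21.6140
Temperature rise = 47043 / 21.6140 = 2176.51 K
T_ad = 75 + 2176.51 = 2251.51 deg C


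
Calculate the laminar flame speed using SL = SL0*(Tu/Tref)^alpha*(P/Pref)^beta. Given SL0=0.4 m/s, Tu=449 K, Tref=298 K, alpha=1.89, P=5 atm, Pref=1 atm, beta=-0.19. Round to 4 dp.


SL = SL0 * (Tu/Tref)^alpha * (P/Pref)^beta
T ratio = 449/298 = 1.50671141
(T ratio)^alpha = 1.50671141^1.89 = 2.170086
(P/Pref)^beta = 5^(-0.19) = 0.736539
SL = 0.4 * 2.170086 * 0.736539 = 0.6393 m/s


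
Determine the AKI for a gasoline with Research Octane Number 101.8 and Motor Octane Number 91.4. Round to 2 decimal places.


AKI = (RON + MON) / 2
AKI = (101.8 + 91.4) / 2
AKI = 193.2 / 2 = 96.60


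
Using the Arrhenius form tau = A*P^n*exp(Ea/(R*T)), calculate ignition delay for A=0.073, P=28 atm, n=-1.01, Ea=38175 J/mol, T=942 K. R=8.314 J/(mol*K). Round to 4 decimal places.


tau = A * P^n * exp(Ea/(R*T))
P^n = 28^(-1.01) = 0.03454382
Ea/(R*T) = 38175/(8.314*942) = 4.874366
exp(Ea/(R*T)) = 130.891123
tau = 0.073 * 0.03454382 * 130.891123 = 0.3301 ms


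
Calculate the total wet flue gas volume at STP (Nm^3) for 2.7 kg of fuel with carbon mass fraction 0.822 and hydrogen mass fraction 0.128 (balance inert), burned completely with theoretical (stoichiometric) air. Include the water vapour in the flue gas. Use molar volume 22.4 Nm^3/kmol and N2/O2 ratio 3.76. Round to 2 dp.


Per kg fuel: CO2 = (C/12 kmol)*22.4 = (0.822/12)*22.4 = 1.53440 Nm^3
Per kg fuel: H2O = (H/2 kmol)*22.4 = (0.128/2)*22.4 = 1.43360 Nm^3
O2 needed per kg fuel = C/12 + H/4 = 0.822/12 + 0.128/4 = 0.10050000 kmol
Per kg fuel: N2 = O2*3.76*22.4 = 0.10050000*3.76*22.4 = 8.46451 Nm^3
Total per kg = 1.53440 + 1.43360 + 8.46451 = 11.43251 Nm^3
Total = 11.43251 * 2.7 = 30.87 Nm^3


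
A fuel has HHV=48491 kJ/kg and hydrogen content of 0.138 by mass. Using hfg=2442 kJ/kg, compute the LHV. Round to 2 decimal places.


LHV = HHV - hfg * 9 * H
Water correction = 2442 * 9 * 0.138 = 3032.964 kJ/kg
LHV = 48491 - 3032.964 = 45458.04 kJ/kg


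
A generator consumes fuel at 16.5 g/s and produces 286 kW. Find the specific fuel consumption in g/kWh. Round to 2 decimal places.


SFC = (mf / BP) * 3600
Rate = 16.5 / 286 = 0.057692 g/(s*kW)
SFC = 0.057692 * 3600 = 207.69 g/kWh


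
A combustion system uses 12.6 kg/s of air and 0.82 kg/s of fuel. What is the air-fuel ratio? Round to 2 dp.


AFR = m_air / m_fuel
AFR = 12.6 / 0.82 = 15.37


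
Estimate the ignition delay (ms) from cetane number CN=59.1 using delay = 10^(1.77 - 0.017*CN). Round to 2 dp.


delay = 10^(1.77 - 0.017*CN)
Exponent = 1.77 - 0.017*59.1 = 0.7653
delay = 10^0.7653 = 5.83 ms


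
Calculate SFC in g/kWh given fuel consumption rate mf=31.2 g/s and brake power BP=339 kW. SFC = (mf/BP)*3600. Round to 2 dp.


SFC = (mf / BP) * 3600
Rate = 31.2 / 339 = 0.092035 g/(s*kW)
SFC = 0.092035 * 3600 = 331.33 g/kWh


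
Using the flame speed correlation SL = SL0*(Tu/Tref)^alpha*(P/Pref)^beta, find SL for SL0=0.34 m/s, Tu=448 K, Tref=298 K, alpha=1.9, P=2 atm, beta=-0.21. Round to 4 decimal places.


SL = SL0 * (Tu/Tref)^alpha * (P/Pref)^beta
T ratio = 448/298 = 1.50335570
(T ratio)^alpha = 1.50335570^1.9 = 2.169788
(P/Pref)^beta = 2^(-0.21) = 0.864537
SL = 0.34 * 2.169788 * 0.864537 = 0.6378 m/s


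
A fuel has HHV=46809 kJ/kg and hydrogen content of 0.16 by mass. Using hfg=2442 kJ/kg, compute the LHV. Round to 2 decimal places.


LHV = HHV - hfg * 9 * H
Water correction = 2442 * 9 * 0.16 = 3516.480 kJ/kg
LHV = 46809 - 3516.480 = 43292.52 kJ/kg


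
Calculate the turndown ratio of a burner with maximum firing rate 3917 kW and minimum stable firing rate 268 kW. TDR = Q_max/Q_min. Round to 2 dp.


TDR = Q_max / Q_min
TDR = 3917 / 268 = 14.62


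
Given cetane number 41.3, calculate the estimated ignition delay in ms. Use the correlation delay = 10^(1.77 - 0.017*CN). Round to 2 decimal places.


delay = 10^(1.77 - 0.017*CN)
Exponent = 1.77 - 0.017*41.3 = 1.0679
delay = 10^1.0679 = 11.69 ms


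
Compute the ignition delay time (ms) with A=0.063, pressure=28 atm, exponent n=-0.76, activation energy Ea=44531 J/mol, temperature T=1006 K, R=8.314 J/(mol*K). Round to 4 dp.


tau = A * P^n * exp(Ea/(R*T))
P^n = 28^(-0.76) = 0.07946207
Ea/(R*T) = 44531/(8.314*1006) = 5.324201
exp(Ea/(R*T)) = 205.244316
tau = 0.063 * 0.07946207 * 205.244316 = 1.0275 ms


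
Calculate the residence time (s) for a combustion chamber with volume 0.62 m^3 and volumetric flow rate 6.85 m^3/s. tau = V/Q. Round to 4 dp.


tau = V / Q_flow
tau = 0.62 / 6.85 = 0.0905 s


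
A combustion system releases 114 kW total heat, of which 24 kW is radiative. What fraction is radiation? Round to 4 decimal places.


f_rad = Q_rad / Q_total
f_rad = 24 / 114 = 0.2105


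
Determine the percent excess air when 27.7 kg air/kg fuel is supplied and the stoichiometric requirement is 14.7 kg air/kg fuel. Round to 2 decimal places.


Excess air = actual - stoichiometric = 27.7 - 14.7 = 13.00 kg/kg fuel
Excess air % = (excess / stoich) * 100 = (13.00 / 14.7) * 100 = 88.44%


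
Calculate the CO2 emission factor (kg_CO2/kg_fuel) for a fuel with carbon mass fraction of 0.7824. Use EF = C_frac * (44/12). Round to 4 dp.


EF = C_frac * (M_CO2 / M_C)
EF = 0.7824 * (44/12)
EF = 0.7824 * 3.666667 = 2.8688 kg_CO2/kg_fuel


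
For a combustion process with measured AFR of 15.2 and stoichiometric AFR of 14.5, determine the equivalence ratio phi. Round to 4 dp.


phi = AFR_stoich / AFR_actual
phi = 14.5 / 15.2 = 0.9539


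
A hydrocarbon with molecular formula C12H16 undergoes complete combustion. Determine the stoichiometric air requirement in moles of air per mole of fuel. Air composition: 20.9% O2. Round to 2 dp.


Balanced combustion: C12H16 + 16 O2 -> 12 CO2 + 8 H2O
O2 needed = C + H/4 = 12 + 16/4 = 16.00 moles
Air moles = O2 / 0.209 = 16.00 / 0.209 = 76.56 moles air


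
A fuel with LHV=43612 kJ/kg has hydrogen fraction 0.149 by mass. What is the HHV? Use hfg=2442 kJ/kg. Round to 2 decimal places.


HHV = LHV + hfg * 9 * H
Water addition = 2442 * 9 * 0.149 = 3274.722 kJ/kg
HHV = 43612 + 3274.722 = 46886.72 kJ/kg


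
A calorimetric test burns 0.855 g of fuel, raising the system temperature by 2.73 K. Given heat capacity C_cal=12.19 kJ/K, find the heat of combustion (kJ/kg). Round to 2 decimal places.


Hc = C_cal * delta_T / m_fuel
Q_released = 12.19 * 2.73 = 33.2787 kJ
m_fuel = 0.855 g = 0.855/1000 kg = 0.000855 kg
Hc = 33.2787 / 0.000855 = 38922.46 kJ/kg


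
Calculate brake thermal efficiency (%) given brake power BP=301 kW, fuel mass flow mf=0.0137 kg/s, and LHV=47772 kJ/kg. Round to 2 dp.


eta_BTE = (BP / (mf * LHV)) * 100
Denominator = 0.0137 * 47772 = 654.4764 kW
eta_BTE = (301 / 654.4764) * 100 = 45.99%


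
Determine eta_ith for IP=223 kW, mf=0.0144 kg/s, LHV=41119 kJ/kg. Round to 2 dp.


eta_ith = (IP / (mf * LHV)) * 100
Denominator = 0.0144 * 41119 = 592.1136 kW
eta_ith = (223 / 592.1136) * 100 = 37.66%


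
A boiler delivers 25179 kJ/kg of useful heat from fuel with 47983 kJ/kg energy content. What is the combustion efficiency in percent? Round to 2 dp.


Efficiency = (Q_useful / Q_fuel) * 100
Efficiency = (25179 / 47983) * 100
Efficiency = 0.5247 * 100 = 52.47%


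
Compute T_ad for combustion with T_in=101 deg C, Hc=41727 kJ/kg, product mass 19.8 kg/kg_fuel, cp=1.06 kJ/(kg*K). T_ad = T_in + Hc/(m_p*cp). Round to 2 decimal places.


T_ad = T_in + Hc / (m_p * cp)
Denominator = 19.8 * 1.06 = 20.9880
Temperature rise = 41727 / 20.9880 = 1988.14 K
T_ad = 101 + 1988.14 = 2089.14 deg C


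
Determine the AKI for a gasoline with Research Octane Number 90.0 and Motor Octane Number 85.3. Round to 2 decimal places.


AKI = (RON + MON) / 2
AKI = (90.0 + 85.3) / 2
AKI = 175.3 / 2 = 87.65


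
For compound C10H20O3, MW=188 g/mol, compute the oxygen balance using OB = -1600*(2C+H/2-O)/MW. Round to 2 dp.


OB = -1600 * (2C + H/2 - O) / MW
Inner = 2*10 + 20/2 - 3 = 27.00
OB = -1600 * 27.00 / 188 = -229.79%


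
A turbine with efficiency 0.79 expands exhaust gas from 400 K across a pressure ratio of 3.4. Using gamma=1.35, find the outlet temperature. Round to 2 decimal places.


T_out = T_in * (1 - eta * (1 - PR^(-(gamma-1)/gamma)))
Exponent = -(1.35-1)/1.35 = -0.25925926
PR^exp = 3.4^(-0.25925926) = 0.72813041
Factor = 1 - 0.79*(1 - 0.72813041) = 0.78522302
T_out = 400 * 0.78522302 = 314.09 K


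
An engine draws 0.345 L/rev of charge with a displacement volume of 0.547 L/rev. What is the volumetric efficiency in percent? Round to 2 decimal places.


eta_v = (V_actual / V_disp) * 100
Ratio = 0.345 / 0.547 = 0.6307
eta_v = 0.6307 * 100 = 63.07%


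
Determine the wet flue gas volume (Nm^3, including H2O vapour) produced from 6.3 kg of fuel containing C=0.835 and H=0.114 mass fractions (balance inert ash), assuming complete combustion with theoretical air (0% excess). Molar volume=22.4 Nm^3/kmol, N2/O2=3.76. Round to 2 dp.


Per kg fuel: CO2 = (C/12 kmol)*22.4 = (0.835/12)*22.4 = 1.55867 Nm^3
Per kg fuel: H2O = (H/2 kmol)*22.4 = (0.114/2)*22.4 = 1.27680 Nm^3
O2 needed per kg fuel = C/12 + H/4 = 0.835/12 + 0.114/4 = 0.09808333 kmol
Per kg fuel: N2 = O2*3.76*22.4 = 0.09808333*3.76*22.4 = 8.26097 Nm^3
Total per kg = 1.55867 + 1.27680 + 8.26097 = 11.09644 Nm^3
Total = 11.09644 * 6.3 = 69.91 Nm^3


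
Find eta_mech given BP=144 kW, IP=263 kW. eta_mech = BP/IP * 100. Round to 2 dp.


eta_mech = (BP / IP) * 100
Ratio = 144 / 263 = 0.5475
eta_mech = 0.5475 * 100 = 54.75%


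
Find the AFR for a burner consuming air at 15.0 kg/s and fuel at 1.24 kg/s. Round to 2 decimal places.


AFR = m_air / m_fuel
AFR = 15.0 / 1.24 = 12.10


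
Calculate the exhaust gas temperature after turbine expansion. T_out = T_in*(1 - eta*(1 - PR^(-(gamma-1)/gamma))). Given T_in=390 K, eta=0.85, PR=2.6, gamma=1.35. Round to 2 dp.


T_out = T_in * (1 - eta * (1 - PR^(-(gamma-1)/gamma)))
Exponent = -(1.35-1)/1.35 = -0.25925926
PR^exp = 2.6^(-0.25925926) = 0.78057442
Factor = 1 - 0.85*(1 - 0.78057442) = 0.81348826
T_out = 390 * 0.81348826 = 317.26 K


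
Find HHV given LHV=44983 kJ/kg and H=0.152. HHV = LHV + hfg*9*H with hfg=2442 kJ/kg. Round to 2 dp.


HHV = LHV + hfg * 9 * H
Water addition = 2442 * 9 * 0.152 = 3340.656 kJ/kg
HHV = 44983 + 3340.656 = 48323.66 kJ/kg


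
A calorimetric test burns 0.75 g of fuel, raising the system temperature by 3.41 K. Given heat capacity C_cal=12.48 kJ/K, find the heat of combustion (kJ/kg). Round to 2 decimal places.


Hc = C_cal * delta_T / m_fuel
Q_released = 12.48 * 3.41 = 42.5568 kJ
m_fuel = 0.75 g = 0.75/1000 kg = 0.000750 kg
Hc = 42.5568 / 0.000750 = 56742.40 kJ/kg


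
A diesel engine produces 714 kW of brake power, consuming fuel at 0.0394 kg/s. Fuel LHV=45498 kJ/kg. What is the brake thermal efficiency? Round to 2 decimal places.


eta_BTE = (BP / (mf * LHV)) * 100
Denominator = 0.0394 * 45498 = 1792.6212 kW
eta_BTE = (714 / 1792.6212) * 100 = 39.83%


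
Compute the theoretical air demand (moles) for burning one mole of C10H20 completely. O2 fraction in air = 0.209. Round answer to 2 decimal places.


Balanced combustion: C10H20 + 15 O2 -> 10 CO2 + 10 H2O
O2 needed = C + H/4 = 10 + 20/4 = 15.00 moles
Air moles = O2 / 0.209 = 15.00 / 0.209 = 71.77 moles air


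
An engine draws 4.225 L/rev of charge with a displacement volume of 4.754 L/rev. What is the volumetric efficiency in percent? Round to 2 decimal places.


eta_v = (V_actual / V_disp) * 100
Ratio = 4.225 / 4.754 = 0.8887
eta_v = 0.8887 * 100 = 88.87%


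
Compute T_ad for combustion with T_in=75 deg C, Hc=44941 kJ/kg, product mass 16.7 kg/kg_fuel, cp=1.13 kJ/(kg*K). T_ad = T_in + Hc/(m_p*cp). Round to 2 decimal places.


T_ad = T_in + Hc / (m_p * cp)
Denominator = 16.7 * 1.13 = 18.8710
Temperature rise = 44941 / 18.8710 = 2381.48 K
T_ad = 75 + 2381.48 = 2456.48 deg C


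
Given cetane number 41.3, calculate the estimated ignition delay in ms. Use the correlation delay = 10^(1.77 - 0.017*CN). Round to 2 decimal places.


delay = 10^(1.77 - 0.017*CN)
Exponent = 1.77 - 0.017*41.3 = 1.0679
delay = 10^1.0679 = 11.69 ms


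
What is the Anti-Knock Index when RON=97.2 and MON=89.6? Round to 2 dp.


AKI = (RON + MON) / 2
AKI = (97.2 + 89.6) / 2
AKI = 186.8 / 2 = 93.40


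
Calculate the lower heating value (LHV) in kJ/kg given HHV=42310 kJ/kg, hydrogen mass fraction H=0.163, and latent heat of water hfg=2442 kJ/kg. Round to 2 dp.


LHV = HHV - hfg * 9 * H
Water correction = 2442 * 9 * 0.163 = 3582.414 kJ/kg
LHV = 42310 - 3582.414 = 38727.59 kJ/kg


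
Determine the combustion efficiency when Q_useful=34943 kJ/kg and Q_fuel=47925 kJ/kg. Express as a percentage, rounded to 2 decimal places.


Efficiency = (Q_useful / Q_fuel) * 100
Efficiency = (34943 / 47925) * 100
Efficiency = 0.7291 * 100 = 72.91%


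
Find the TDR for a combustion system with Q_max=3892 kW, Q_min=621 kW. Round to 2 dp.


TDR = Q_max / Q_min
TDR = 3892 / 621 = 6.27


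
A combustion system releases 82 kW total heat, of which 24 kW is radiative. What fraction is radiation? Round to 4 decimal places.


f_rad = Q_rad / Q_total
f_rad = 24 / 82 = 0.2927


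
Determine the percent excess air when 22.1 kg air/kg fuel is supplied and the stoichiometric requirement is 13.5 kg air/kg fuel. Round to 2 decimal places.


Excess air = actual - stoichiometric = 22.1 - 13.5 = 8.60 kg/kg fuel
Excess air % = (excess / stoich) * 100 = (8.60 / 13.5) * 100 = 63.70%


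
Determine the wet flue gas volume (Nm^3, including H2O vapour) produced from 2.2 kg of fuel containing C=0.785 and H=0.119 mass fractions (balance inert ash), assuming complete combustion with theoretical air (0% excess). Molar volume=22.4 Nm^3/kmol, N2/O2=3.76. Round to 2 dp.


Per kg fuel: CO2 = (C/12 kmol)*22.4 = (0.785/12)*22.4 = 1.46533 Nm^3
Per kg fuel: H2O = (H/2 kmol)*22.4 = (0.119/2)*22.4 = 1.33280 Nm^3
O2 needed per kg fuel = C/12 + H/4 = 0.785/12 + 0.119/4 = 0.09516667 kmol
Per kg fuel: N2 = O2*3.76*22.4 = 0.09516667*3.76*22.4 = 8.01532 Nm^3
Total per kg = 1.46533 + 1.33280 + 8.01532 = 10.81345 Nm^3
Total = 10.81345 * 2.2 = 23.79 Nm^3


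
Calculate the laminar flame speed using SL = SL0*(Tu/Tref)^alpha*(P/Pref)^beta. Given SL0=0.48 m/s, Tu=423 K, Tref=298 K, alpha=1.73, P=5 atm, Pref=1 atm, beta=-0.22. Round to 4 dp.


SL = SL0 * (Tu/Tref)^alpha * (P/Pref)^beta
T ratio = 423/298 = 1.41946309
(T ratio)^alpha = 1.41946309^1.73 = 1.833052
(P/Pref)^beta = 5^(-0.22) = 0.701821
SL = 0.48 * 1.833052 * 0.701821 = 0.6175 m/s


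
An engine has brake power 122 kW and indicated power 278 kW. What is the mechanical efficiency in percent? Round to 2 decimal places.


eta_mech = (BP / IP) * 100
Ratio = 122 / 278 = 0.4388
eta_mech = 0.4388 * 100 = 43.88%


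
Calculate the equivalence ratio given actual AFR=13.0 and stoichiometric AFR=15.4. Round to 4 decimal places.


phi = AFR_stoich / AFR_actual
phi = 15.4 / 13.0 = 1.1846


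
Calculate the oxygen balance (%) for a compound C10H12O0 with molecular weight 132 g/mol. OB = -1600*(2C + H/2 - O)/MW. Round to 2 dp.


OB = -1600 * (2C + H/2 - O) / MW
Inner = 2*10 + 12/2 - 0 = 26.00
OB = -1600 * 26.00 / 132 = -315.15%


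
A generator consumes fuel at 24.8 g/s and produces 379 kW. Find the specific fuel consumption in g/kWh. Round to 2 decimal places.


SFC = (mf / BP) * 3600
Rate = 24.8 / 379 = 0.065435 g/(s*kW)
SFC = 0.065435 * 3600 = 235.57 g/kWh


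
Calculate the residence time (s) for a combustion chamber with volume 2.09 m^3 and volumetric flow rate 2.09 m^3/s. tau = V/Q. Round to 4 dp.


tau = V / Q_flow
tau = 2.09 / 2.09 = 1.0000 s


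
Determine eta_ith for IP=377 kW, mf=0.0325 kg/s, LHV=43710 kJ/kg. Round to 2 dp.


eta_ith = (IP / (mf * LHV)) * 100
Denominator = 0.0325 * 43710 = 1420.5750 kW
eta_ith = (377 / 1420.5750) * 100 = 26.54%


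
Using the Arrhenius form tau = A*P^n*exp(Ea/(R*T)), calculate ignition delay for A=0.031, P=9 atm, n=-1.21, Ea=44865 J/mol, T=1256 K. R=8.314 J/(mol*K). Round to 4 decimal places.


tau = A * P^n * exp(Ea/(R*T))
P^n = 9^(-1.21) = 0.07004329
Ea/(R*T) = 44865/(8.314*1256) = 4.296433
exp(Ea/(R*T)) = 73.437352
tau = 0.031 * 0.07004329 * 73.437352 = 0.1595 ms


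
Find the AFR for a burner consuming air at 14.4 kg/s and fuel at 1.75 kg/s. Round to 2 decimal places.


AFR = m_air / m_fuel
AFR = 14.4 / 1.75 = 8.23


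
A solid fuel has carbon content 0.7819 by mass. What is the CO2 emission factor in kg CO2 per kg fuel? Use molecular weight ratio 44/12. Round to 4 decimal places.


EF = C_frac * (M_CO2 / M_C)
EF = 0.7819 * (44/12)
EF = 0.7819 * 3.666667 = 2.8670 kg_CO2/kg_fuel


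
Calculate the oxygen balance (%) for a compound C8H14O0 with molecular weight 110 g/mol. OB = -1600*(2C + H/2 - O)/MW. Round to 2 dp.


OB = -1600 * (2C + H/2 - O) / MW
Inner = 2*8 + 14/2 - 0 = 23.00
OB = -1600 * 23.00 / 110 = -334.55%


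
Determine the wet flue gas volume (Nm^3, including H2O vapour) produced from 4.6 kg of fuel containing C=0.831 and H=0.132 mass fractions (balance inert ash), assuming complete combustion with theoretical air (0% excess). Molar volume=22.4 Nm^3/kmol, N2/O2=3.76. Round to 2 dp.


Per kg fuel: CO2 = (C/12 kmol)*22.4 = (0.831/12)*22.4 = 1.55120 Nm^3
Per kg fuel: H2O = (H/2 kmol)*22.4 = (0.132/2)*22.4 = 1.47840 Nm^3
O2 needed per kg fuel = C/12 + H/4 = 0.831/12 + 0.132/4 = 0.10225000 kmol
Per kg fuel: N2 = O2*3.76*22.4 = 0.10225000*3.76*22.4 = 8.61190 Nm^3
Total per kg = 1.55120 + 1.47840 + 8.61190 = 11.64150 Nm^3
Total = 11.64150 * 4.6 = 53.55 Nm^3


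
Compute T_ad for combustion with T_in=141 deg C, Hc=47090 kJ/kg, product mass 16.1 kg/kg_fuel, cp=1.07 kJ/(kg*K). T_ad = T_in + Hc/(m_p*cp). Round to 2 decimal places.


T_ad = T_in + Hc / (m_p * cp)
Denominator = 16.1 * 1.07 = 17.2270
Temperature rise = 47090 / 17.2270 = 2733.50 K
T_ad = 141 + 2733.50 = 2874.50 deg C


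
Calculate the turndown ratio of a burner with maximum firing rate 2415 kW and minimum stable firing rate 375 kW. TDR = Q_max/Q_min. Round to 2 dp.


TDR = Q_max / Q_min
TDR = 2415 / 375 = 6.44


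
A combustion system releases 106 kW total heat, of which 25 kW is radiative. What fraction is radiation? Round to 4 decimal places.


f_rad = Q_rad / Q_total
f_rad = 25 / 106 = 0.2358


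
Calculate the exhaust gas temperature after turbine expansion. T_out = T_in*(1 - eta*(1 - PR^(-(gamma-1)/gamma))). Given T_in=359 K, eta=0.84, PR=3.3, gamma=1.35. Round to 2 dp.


T_out = T_in * (1 - eta * (1 - PR^(-(gamma-1)/gamma)))
Exponent = -(1.35-1)/1.35 = -0.25925926
PR^exp = 3.3^(-0.25925926) = 0.73378775
Factor = 1 - 0.84*(1 - 0.73378775) = 0.77638171
T_out = 359 * 0.77638171 = 278.72 K


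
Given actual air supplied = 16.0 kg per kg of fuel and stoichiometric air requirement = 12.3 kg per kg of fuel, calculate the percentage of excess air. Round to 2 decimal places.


Excess air = actual - stoichiometric = 16.0 - 12.3 = 3.70 kg/kg fuel
Excess air % = (excess / stoich) * 100 = (3.70 / 12.3) * 100 = 30.08%


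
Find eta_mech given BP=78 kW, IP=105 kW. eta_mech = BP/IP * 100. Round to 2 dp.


eta_mech = (BP / IP) * 100
Ratio = 78 / 105 = 0.7429
eta_mech = 0.7429 * 100 = 74.29%


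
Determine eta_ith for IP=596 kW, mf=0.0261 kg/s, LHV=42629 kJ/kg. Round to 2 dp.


eta_ith = (IP / (mf * LHV)) * 100
Denominator = 0.0261 * 42629 = 1112.6169 kW
eta_ith = (596 / 1112.6169) * 100 = 53.57%


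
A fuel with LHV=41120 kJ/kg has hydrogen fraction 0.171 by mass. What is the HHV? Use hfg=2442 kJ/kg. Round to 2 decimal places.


HHV = LHV + hfg * 9 * H
Water addition = 2442 * 9 * 0.171 = 3758.238 kJ/kg
HHV = 41120 + 3758.238 = 44878.24 kJ/kg


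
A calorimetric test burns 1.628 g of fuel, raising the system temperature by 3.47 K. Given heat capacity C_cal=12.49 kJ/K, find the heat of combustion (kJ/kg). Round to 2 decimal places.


Hc = C_cal * delta_T / m_fuel
Q_released = 12.49 * 3.47 = 43.3403 kJ
m_fuel = 1.628 g = 1.628/1000 kg = 0.001628 kg
Hc = 43.3403 / 0.001628 = 26621.81 kJ/kg


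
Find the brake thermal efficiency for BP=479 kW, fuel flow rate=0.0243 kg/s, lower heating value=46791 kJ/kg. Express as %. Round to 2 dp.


eta_BTE = (BP / (mf * LHV)) * 100
Denominator = 0.0243 * 46791 = 1137.0213 kW
eta_BTE = (479 / 1137.0213) * 100 = 42.13%


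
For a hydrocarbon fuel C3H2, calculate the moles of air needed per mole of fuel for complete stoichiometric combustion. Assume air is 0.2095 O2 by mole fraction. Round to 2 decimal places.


Balanced combustion: C3H2 + 3.5 O2 -> 3 CO2 + 1 H2O
O2 needed = C + H/4 = 3 + 2/4 = 3.50 moles
Air moles = O2 / 0.2095 = 3.50 / 0.2095 = 16.71 moles air


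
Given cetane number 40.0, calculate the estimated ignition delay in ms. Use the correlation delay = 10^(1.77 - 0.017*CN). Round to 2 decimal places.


delay = 10^(1.77 - 0.017*CN)
Exponent = 1.77 - 0.017*40.0 = 1.0900
delay = 10^1.0900 = 12.30 ms


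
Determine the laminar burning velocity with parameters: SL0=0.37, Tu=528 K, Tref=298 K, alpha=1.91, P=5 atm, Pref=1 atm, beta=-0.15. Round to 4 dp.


SL = SL0 * (Tu/Tref)^alpha * (P/Pref)^beta
T ratio = 528/298 = 1.77181208
(T ratio)^alpha = 1.77181208^1.91 = 2.981795
(P/Pref)^beta = 5^(-0.15) = 0.785515
SL = 0.37 * 2.981795 * 0.785515 = 0.8666 m/s


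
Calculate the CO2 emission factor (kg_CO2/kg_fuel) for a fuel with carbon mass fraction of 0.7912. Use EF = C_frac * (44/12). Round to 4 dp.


EF = C_frac * (M_CO2 / M_C)
EF = 0.7912 * (44/12)
EF = 0.7912 * 3.666667 = 2.9011 kg_CO2/kg_fuel


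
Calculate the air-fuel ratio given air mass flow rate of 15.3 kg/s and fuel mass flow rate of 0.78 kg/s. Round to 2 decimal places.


AFR = m_air / m_fuel
AFR = 15.3 / 0.78 = 19.62


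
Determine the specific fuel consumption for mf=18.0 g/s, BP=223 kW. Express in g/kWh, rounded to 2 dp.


SFC = (mf / BP) * 3600
Rate = 18.0 / 223 = 0.080717 g/(s*kW)
SFC = 0.080717 * 3600 = 290.58 g/kWh


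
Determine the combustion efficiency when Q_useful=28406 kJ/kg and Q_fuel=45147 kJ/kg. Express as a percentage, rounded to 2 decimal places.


Efficiency = (Q_useful / Q_fuel) * 100
Efficiency = (28406 / 45147) * 100
Efficiency = 0.6292 * 100 = 62.92%


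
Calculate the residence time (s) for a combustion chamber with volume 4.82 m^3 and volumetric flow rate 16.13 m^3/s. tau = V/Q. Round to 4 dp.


tau = V / Q_flow
tau = 4.82 / 16.13 = 0.2988 s


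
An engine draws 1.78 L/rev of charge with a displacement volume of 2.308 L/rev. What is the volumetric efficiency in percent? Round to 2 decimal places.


eta_v = (V_actual / V_disp) * 100
Ratio = 1.78 / 2.308 = 0.7712
eta_v = 0.7712 * 100 = 77.12%


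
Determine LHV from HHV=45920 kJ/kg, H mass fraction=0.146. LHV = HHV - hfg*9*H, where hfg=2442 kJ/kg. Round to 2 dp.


LHV = HHV - hfg * 9 * H
Water correction = 2442 * 9 * 0.146 = 3208.788 kJ/kg
LHV = 45920 - 3208.788 = 42711.21 kJ/kg


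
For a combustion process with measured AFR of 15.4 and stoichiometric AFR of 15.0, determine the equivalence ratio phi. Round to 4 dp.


phi = AFR_stoich / AFR_actual
phi = 15.0 / 15.4 = 0.9740


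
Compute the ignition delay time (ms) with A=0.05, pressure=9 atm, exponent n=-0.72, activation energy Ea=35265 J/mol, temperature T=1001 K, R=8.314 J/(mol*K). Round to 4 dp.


tau = A * P^n * exp(Ea/(R*T))
P^n = 9^(-0.72) = 0.20556321
Ea/(R*T) = 35265/(8.314*1001) = 4.237403
exp(Ea/(R*T)) = 69.227848
tau = 0.05 * 0.20556321 * 69.227848 = 0.7115 ms


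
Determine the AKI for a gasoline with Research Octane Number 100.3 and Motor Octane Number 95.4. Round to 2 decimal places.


AKI = (RON + MON) / 2
AKI = (100.3 + 95.4) / 2
AKI = 195.7 / 2 = 97.85


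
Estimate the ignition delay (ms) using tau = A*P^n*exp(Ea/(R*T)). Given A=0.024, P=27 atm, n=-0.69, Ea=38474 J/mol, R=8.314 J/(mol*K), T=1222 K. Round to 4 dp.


tau = A * P^n * exp(Ea/(R*T))
P^n = 27^(-0.69) = 0.10288664
Ea/(R*T) = 38474/(8.314*1222) = 3.786920
exp(Ea/(R*T)) = 44.120294
tau = 0.024 * 0.10288664 * 44.120294 = 0.1089 ms


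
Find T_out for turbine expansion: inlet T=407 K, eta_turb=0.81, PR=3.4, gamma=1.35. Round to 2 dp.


T_out = T_in * (1 - eta * (1 - PR^(-(gamma-1)/gamma)))
Exponent = -(1.35-1)/1.35 = -0.25925926
PR^exp = 3.4^(-0.25925926) = 0.72813041
Factor = 1 - 0.81*(1 - 0.72813041) = 0.77978563
T_out = 407 * 0.77978563 = 317.37 K


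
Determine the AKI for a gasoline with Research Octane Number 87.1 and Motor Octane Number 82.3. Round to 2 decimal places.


AKI = (RON + MON) / 2
AKI = (87.1 + 82.3) / 2
AKI = 169.4 / 2 = 84.70


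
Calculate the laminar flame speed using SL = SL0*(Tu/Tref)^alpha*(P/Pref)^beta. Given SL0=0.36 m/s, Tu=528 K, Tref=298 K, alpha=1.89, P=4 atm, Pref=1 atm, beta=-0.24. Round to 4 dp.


SL = SL0 * (Tu/Tref)^alpha * (P/Pref)^beta
T ratio = 528/298 = 1.77181208
(T ratio)^alpha = 1.77181208^1.89 = 2.947877
(P/Pref)^beta = 4^(-0.24) = 0.716978
SL = 0.36 * 2.947877 * 0.716978 = 0.7609 m/s


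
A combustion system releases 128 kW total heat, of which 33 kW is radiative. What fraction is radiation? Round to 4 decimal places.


f_rad = Q_rad / Q_total
f_rad = 33 / 128 = 0.2578


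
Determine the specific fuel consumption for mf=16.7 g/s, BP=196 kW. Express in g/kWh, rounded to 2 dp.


SFC = (mf / BP) * 3600
Rate = 16.7 / 196 = 0.085204 g/(s*kW)
SFC = 0.085204 * 3600 = 306.73 g/kWh


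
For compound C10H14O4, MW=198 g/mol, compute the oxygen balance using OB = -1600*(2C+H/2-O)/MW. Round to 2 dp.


OB = -1600 * (2C + H/2 - O) / MW
Inner = 2*10 + 14/2 - 4 = 23.00
OB = -1600 * 23.00 / 198 = -185.86%


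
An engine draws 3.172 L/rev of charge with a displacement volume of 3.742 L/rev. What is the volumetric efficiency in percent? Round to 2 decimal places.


eta_v = (V_actual / V_disp) * 100
Ratio = 3.172 / 3.742 = 0.8477
eta_v = 0.8477 * 100 = 84.77%


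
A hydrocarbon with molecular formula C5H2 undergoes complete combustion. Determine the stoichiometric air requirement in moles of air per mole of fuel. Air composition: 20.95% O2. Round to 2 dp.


Balanced combustion: C5H2 + 5.5 O2 -> 5 CO2 + 1 H2O
O2 needed = C + H/4 = 5 + 2/4 = 5.50 moles
Air moles = O2 / 0.2095 = 5.50 / 0.2095 = 26.25 moles air


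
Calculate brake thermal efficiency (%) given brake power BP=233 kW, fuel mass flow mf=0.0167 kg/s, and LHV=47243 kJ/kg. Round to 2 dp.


eta_BTE = (BP / (mf * LHV)) * 100
Denominator = 0.0167 * 47243 = 788.9581 kW
eta_BTE = (233 / 788.9581) * 100 = 29.53%


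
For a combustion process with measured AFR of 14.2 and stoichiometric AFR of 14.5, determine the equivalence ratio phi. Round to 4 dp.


phi = AFR_stoich / AFR_actual
phi = 14.5 / 14.2 = 1.0211


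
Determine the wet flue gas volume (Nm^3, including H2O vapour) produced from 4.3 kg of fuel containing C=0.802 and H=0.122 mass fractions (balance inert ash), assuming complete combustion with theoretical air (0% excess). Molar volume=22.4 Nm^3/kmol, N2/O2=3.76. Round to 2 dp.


Per kg fuel: CO2 = (C/12 kmol)*22.4 = (0.802/12)*22.4 = 1.49707 Nm^3
Per kg fuel: H2O = (H/2 kmol)*22.4 = (0.122/2)*22.4 = 1.36640 Nm^3
O2 needed per kg fuel = C/12 + H/4 = 0.802/12 + 0.122/4 = 0.09733333 kmol
Per kg fuel: N2 = O2*3.76*22.4 = 0.09733333*3.76*22.4 = 8.19780 Nm^3
Total per kg = 1.49707 + 1.36640 + 8.19780 = 11.06127 Nm^3
Total = 11.06127 * 4.3 = 47.56 Nm^3


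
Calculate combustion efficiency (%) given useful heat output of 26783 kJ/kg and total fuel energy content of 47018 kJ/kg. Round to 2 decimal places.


Efficiency = (Q_useful / Q_fuel) * 100
Efficiency = (26783 / 47018) * 100
Efficiency = 0.5696 * 100 = 56.96%


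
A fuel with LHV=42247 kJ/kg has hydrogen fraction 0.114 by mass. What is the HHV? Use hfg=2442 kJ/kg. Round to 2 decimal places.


HHV = LHV + hfg * 9 * H
Water addition = 2442 * 9 * 0.114 = 2505.492 kJ/kg
HHV = 42247 + 2505.492 = 44752.49 kJ/kg


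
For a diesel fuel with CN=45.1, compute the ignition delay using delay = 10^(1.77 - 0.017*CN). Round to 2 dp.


delay = 10^(1.77 - 0.017*CN)
Exponent = 1.77 - 0.017*45.1 = 1.0033
delay = 10^1.0033 = 10.08 ms


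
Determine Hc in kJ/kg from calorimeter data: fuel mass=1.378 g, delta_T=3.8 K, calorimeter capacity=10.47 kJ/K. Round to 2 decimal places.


Hc = C_cal * delta_T / m_fuel
Q_released = 10.47 * 3.8 = 39.7860 kJ
m_fuel = 1.378 g = 1.378/1000 kg = 0.001378 kg
Hc = 39.7860 / 0.001378 = 28872.28 kJ/kg


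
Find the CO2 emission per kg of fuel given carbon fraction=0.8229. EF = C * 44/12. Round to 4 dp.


EF = C_frac * (M_CO2 / M_C)
EF = 0.8229 * (44/12)
EF = 0.8229 * 3.666667 = 3.0173 kg_CO2/kg_fuel


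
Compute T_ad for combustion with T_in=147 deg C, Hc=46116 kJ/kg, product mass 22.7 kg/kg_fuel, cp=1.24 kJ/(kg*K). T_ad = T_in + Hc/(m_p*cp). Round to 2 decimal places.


T_ad = T_in + Hc / (m_p * cp)
Denominator = 22.7 * 1.24 = 28.1480
Temperature rise = 46116 / 28.1480 = 1638.34 K
T_ad = 147 + 1638.34 = 1785.34 deg C


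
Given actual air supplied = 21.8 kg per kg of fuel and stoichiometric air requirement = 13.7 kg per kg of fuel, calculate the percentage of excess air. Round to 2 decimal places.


Excess air = actual - stoichiometric = 21.8 - 13.7 = 8.10 kg/kg fuel
Excess air % = (excess / stoich) * 100 = (8.10 / 13.7) * 100 = 59.12%


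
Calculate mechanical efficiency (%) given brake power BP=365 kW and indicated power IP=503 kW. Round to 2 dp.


eta_mech = (BP / IP) * 100
Ratio = 365 / 503 = 0.7256
eta_mech = 0.7256 * 100 = 72.56%


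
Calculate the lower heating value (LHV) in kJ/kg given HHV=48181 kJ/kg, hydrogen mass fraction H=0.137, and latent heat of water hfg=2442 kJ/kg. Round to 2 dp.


LHV = HHV - hfg * 9 * H
Water correction = 2442 * 9 * 0.137 = 3010.986 kJ/kg
LHV = 48181 - 3010.986 = 45170.01 kJ/kg


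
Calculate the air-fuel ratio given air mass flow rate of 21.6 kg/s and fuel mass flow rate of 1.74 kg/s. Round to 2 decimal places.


AFR = m_air / m_fuel
AFR = 21.6 / 1.74 = 12.41


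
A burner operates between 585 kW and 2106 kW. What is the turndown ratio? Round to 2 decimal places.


TDR = Q_max / Q_min
TDR = 2106 / 585 = 3.60


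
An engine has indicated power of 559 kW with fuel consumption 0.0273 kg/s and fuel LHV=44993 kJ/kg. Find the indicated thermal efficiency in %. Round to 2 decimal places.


eta_ith = (IP / (mf * LHV)) * 100
Denominator = 0.0273 * 44993 = 1228.3089 kW
eta_ith = (559 / 1228.3089) * 100 = 45.51%


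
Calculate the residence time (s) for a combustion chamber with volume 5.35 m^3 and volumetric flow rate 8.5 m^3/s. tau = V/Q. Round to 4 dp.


tau = V / Q_flow
tau = 5.35 / 8.5 = 0.6294 s


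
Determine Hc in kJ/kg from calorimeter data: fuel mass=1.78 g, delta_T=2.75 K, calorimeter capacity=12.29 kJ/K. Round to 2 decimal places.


Hc = C_cal * delta_T / m_fuel
Q_released = 12.29 * 2.75 = 33.7975 kJ
m_fuel = 1.78 g = 1.78/1000 kg = 0.001780 kg
Hc = 33.7975 / 0.001780 = 18987.36 kJ/kg


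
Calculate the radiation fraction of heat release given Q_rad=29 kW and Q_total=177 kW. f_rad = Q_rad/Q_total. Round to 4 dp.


f_rad = Q_rad / Q_total
f_rad = 29 / 177 = 0.1638


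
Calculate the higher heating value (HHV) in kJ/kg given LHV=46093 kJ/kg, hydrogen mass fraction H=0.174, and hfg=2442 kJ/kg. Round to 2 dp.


HHV = LHV + hfg * 9 * H
Water addition = 2442 * 9 * 0.174 = 3824.172 kJ/kg
HHV = 46093 + 3824.172 = 49917.17 kJ/kg


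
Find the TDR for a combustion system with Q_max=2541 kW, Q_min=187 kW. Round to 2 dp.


TDR = Q_max / Q_min
TDR = 2541 / 187 = 13.59


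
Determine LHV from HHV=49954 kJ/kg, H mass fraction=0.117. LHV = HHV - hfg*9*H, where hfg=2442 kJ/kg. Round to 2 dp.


LHV = HHV - hfg * 9 * H
Water correction = 2442 * 9 * 0.117 = 2571.426 kJ/kg
LHV = 49954 - 2571.426 = 47382.57 kJ/kg


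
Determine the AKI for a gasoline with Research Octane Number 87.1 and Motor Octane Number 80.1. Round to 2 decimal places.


AKI = (RON + MON) / 2
AKI = (87.1 + 80.1) / 2
AKI = 167.2 / 2 = 83.60


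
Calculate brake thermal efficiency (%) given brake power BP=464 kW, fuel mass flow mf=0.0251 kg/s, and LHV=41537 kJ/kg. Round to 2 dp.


eta_BTE = (BP / (mf * LHV)) * 100
Denominator = 0.0251 * 41537 = 1042.5787 kW
eta_BTE = (464 / 1042.5787) * 100 = 44.51%


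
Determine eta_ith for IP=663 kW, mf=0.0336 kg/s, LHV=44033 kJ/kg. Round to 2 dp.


eta_ith = (IP / (mf * LHV)) * 100
Denominator = 0.0336 * 44033 = 1479.5088 kW
eta_ith = (663 / 1479.5088) * 100 = 44.81%


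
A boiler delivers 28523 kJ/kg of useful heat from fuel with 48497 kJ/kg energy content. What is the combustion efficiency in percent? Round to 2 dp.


Efficiency = (Q_useful / Q_fuel) * 100
Efficiency = (28523 / 48497) * 100
Efficiency = 0.5881 * 100 = 58.81%


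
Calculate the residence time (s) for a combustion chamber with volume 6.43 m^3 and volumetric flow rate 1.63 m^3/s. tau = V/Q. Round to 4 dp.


tau = V / Q_flow
tau = 6.43 / 1.63 = 3.9448 s


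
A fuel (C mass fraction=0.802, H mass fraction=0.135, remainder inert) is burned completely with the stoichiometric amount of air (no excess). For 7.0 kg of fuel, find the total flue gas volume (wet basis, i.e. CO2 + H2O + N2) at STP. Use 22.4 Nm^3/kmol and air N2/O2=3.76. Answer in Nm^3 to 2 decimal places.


Per kg fuel: CO2 = (C/12 kmol)*22.4 = (0.802/12)*22.4 = 1.49707 Nm^3
Per kg fuel: H2O = (H/2 kmol)*22.4 = (0.135/2)*22.4 = 1.51200 Nm^3
O2 needed per kg fuel = C/12 + H/4 = 0.802/12 + 0.135/4 = 0.10058333 kmol
Per kg fuel: N2 = O2*3.76*22.4 = 0.10058333*3.76*22.4 = 8.47153 Nm^3
Total per kg = 1.49707 + 1.51200 + 8.47153 = 11.48060 Nm^3
Total = 11.48060 * 7.0 = 80.36 Nm^3


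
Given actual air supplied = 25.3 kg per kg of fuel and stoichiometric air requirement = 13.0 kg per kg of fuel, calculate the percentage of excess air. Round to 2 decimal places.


Excess air = actual - stoichiometric = 25.3 - 13.0 = 12.30 kg/kg fuel
Excess air % = (excess / stoich) * 100 = (12.30 / 13.0) * 100 = 94.62%


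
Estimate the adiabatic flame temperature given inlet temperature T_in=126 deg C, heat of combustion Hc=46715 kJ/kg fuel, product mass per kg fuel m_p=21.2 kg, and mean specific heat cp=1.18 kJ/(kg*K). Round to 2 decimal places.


T_ad = T_in + Hc / (m_p * cp)
Denominator = 21.2 * 1.18 = 25.0160
Temperature rise = 46715 / 25.0160 = 1867.40 K
T_ad = 126 + 1867.40 = 1993.40 deg C


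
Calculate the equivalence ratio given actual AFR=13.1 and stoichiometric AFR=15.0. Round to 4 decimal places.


phi = AFR_stoich / AFR_actual
phi = 15.0 / 13.1 = 1.1450


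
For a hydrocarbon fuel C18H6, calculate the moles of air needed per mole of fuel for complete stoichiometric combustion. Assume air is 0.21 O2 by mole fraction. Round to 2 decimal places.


Balanced combustion: C18H6 + 19.5 O2 -> 18 CO2 + 3 H2O
O2 needed = C + H/4 = 18 + 6/4 = 19.50 moles
Air moles = O2 / 0.21 = 19.50 / 0.21 = 92.86 moles air


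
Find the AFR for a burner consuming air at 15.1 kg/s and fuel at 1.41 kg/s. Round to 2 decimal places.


AFR = m_air / m_fuel
AFR = 15.1 / 1.41 = 10.71


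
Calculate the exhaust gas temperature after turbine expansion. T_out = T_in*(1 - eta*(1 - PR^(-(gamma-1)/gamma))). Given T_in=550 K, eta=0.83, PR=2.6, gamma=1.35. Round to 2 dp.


T_out = T_in * (1 - eta * (1 - PR^(-(gamma-1)/gamma)))
Exponent = -(1.35-1)/1.35 = -0.25925926
PR^exp = 2.6^(-0.25925926) = 0.78057442
Factor = 1 - 0.83*(1 - 0.78057442) = 0.81787677
T_out = 550 * 0.81787677 = 449.83 K


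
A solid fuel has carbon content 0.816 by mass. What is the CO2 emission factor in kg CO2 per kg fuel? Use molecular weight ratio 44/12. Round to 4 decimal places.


EF = C_frac * (M_CO2 / M_C)
EF = 0.816 * (44/12)
EF = 0.816 * 3.666667 = 2.9920 kg_CO2/kg_fuel


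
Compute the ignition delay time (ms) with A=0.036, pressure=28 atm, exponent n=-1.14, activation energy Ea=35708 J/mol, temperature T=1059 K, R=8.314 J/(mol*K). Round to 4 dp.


tau = A * P^n * exp(Ea/(R*T))
P^n = 28^(-1.14) = 0.02239958
Ea/(R*T) = 35708/(8.314*1059) = 4.055641
exp(Ea/(R*T)) = 57.722173
tau = 0.036 * 0.02239958 * 57.722173 = 0.0465 ms


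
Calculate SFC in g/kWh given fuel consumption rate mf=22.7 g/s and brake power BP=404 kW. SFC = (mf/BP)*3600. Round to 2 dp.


SFC = (mf / BP) * 3600
Rate = 22.7 / 404 = 0.056188 g/(s*kW)
SFC = 0.056188 * 3600 = 202.28 g/kWh


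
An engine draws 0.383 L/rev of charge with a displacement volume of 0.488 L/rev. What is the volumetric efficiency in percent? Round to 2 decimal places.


eta_v = (V_actual / V_disp) * 100
Ratio = 0.383 / 0.488 = 0.7848
eta_v = 0.7848 * 100 = 78.48%


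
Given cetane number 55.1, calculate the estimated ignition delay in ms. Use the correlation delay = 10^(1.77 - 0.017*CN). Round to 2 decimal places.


delay = 10^(1.77 - 0.017*CN)
Exponent = 1.77 - 0.017*55.1 = 0.8333
delay = 10^0.8333 = 6.81 ms


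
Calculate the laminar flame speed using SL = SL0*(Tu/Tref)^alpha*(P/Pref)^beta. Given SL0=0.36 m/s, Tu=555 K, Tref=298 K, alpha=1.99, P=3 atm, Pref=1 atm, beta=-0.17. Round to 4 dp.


SL = SL0 * (Tu/Tref)^alpha * (P/Pref)^beta
T ratio = 555/298 = 1.86241611
(T ratio)^alpha = 1.86241611^1.99 = 3.447090
(P/Pref)^beta = 3^(-0.17) = 0.829639
SL = 0.36 * 3.447090 * 0.829639 = 1.0295 m/s


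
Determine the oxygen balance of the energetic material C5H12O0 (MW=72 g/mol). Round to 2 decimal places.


OB = -1600 * (2C + H/2 - O) / MW
Inner = 2*5 + 12/2 - 0 = 16.00
OB = -1600 * 16.00 / 72 = -355.56%


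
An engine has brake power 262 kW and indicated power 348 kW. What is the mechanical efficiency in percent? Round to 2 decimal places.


eta_mech = (BP / IP) * 100
Ratio = 262 / 348 = 0.7529
eta_mech = 0.7529 * 100 = 75.29%


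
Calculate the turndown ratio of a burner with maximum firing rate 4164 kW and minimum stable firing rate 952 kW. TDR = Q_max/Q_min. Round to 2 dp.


TDR = Q_max / Q_min
TDR = 4164 / 952 = 4.37


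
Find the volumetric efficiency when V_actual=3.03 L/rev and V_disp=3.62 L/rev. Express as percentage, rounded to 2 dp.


eta_v = (V_actual / V_disp) * 100
Ratio = 3.03 / 3.62 = 0.8370
eta_v = 0.8370 * 100 = 83.70%


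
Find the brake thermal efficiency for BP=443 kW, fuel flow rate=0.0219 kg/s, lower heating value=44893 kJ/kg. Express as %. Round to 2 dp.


eta_BTE = (BP / (mf * LHV)) * 100
Denominator = 0.0219 * 44893 = 983.1567 kW
eta_BTE = (443 / 983.1567) * 100 = 45.06%


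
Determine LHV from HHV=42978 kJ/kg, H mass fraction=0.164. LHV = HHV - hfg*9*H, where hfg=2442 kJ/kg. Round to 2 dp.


LHV = HHV - hfg * 9 * H
Water correction = 2442 * 9 * 0.164 = 3604.392 kJ/kg
LHV = 42978 - 3604.392 = 39373.61 kJ/kg
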